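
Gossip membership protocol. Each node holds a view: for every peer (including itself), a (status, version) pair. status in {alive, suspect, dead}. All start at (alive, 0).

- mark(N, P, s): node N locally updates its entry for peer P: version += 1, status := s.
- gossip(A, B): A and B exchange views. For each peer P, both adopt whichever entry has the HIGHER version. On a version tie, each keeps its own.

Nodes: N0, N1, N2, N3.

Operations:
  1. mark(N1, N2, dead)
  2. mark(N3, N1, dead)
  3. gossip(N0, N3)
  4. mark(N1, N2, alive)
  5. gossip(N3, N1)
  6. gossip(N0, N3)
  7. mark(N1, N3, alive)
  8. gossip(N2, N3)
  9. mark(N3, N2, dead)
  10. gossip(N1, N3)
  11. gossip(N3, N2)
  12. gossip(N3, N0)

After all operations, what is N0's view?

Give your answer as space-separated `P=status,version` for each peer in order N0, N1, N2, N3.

Op 1: N1 marks N2=dead -> (dead,v1)
Op 2: N3 marks N1=dead -> (dead,v1)
Op 3: gossip N0<->N3 -> N0.N0=(alive,v0) N0.N1=(dead,v1) N0.N2=(alive,v0) N0.N3=(alive,v0) | N3.N0=(alive,v0) N3.N1=(dead,v1) N3.N2=(alive,v0) N3.N3=(alive,v0)
Op 4: N1 marks N2=alive -> (alive,v2)
Op 5: gossip N3<->N1 -> N3.N0=(alive,v0) N3.N1=(dead,v1) N3.N2=(alive,v2) N3.N3=(alive,v0) | N1.N0=(alive,v0) N1.N1=(dead,v1) N1.N2=(alive,v2) N1.N3=(alive,v0)
Op 6: gossip N0<->N3 -> N0.N0=(alive,v0) N0.N1=(dead,v1) N0.N2=(alive,v2) N0.N3=(alive,v0) | N3.N0=(alive,v0) N3.N1=(dead,v1) N3.N2=(alive,v2) N3.N3=(alive,v0)
Op 7: N1 marks N3=alive -> (alive,v1)
Op 8: gossip N2<->N3 -> N2.N0=(alive,v0) N2.N1=(dead,v1) N2.N2=(alive,v2) N2.N3=(alive,v0) | N3.N0=(alive,v0) N3.N1=(dead,v1) N3.N2=(alive,v2) N3.N3=(alive,v0)
Op 9: N3 marks N2=dead -> (dead,v3)
Op 10: gossip N1<->N3 -> N1.N0=(alive,v0) N1.N1=(dead,v1) N1.N2=(dead,v3) N1.N3=(alive,v1) | N3.N0=(alive,v0) N3.N1=(dead,v1) N3.N2=(dead,v3) N3.N3=(alive,v1)
Op 11: gossip N3<->N2 -> N3.N0=(alive,v0) N3.N1=(dead,v1) N3.N2=(dead,v3) N3.N3=(alive,v1) | N2.N0=(alive,v0) N2.N1=(dead,v1) N2.N2=(dead,v3) N2.N3=(alive,v1)
Op 12: gossip N3<->N0 -> N3.N0=(alive,v0) N3.N1=(dead,v1) N3.N2=(dead,v3) N3.N3=(alive,v1) | N0.N0=(alive,v0) N0.N1=(dead,v1) N0.N2=(dead,v3) N0.N3=(alive,v1)

Answer: N0=alive,0 N1=dead,1 N2=dead,3 N3=alive,1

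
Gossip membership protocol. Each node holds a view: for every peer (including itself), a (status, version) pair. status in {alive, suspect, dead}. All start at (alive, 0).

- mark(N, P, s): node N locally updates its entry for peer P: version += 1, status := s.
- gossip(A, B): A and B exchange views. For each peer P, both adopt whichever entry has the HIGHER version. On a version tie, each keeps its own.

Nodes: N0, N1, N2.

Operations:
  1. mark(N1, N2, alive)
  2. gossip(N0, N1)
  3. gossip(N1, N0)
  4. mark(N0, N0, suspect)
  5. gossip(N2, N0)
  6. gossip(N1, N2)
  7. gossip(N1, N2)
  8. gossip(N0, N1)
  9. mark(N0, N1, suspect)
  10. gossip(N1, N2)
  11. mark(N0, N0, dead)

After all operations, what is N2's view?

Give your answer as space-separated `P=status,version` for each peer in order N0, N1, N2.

Answer: N0=suspect,1 N1=alive,0 N2=alive,1

Derivation:
Op 1: N1 marks N2=alive -> (alive,v1)
Op 2: gossip N0<->N1 -> N0.N0=(alive,v0) N0.N1=(alive,v0) N0.N2=(alive,v1) | N1.N0=(alive,v0) N1.N1=(alive,v0) N1.N2=(alive,v1)
Op 3: gossip N1<->N0 -> N1.N0=(alive,v0) N1.N1=(alive,v0) N1.N2=(alive,v1) | N0.N0=(alive,v0) N0.N1=(alive,v0) N0.N2=(alive,v1)
Op 4: N0 marks N0=suspect -> (suspect,v1)
Op 5: gossip N2<->N0 -> N2.N0=(suspect,v1) N2.N1=(alive,v0) N2.N2=(alive,v1) | N0.N0=(suspect,v1) N0.N1=(alive,v0) N0.N2=(alive,v1)
Op 6: gossip N1<->N2 -> N1.N0=(suspect,v1) N1.N1=(alive,v0) N1.N2=(alive,v1) | N2.N0=(suspect,v1) N2.N1=(alive,v0) N2.N2=(alive,v1)
Op 7: gossip N1<->N2 -> N1.N0=(suspect,v1) N1.N1=(alive,v0) N1.N2=(alive,v1) | N2.N0=(suspect,v1) N2.N1=(alive,v0) N2.N2=(alive,v1)
Op 8: gossip N0<->N1 -> N0.N0=(suspect,v1) N0.N1=(alive,v0) N0.N2=(alive,v1) | N1.N0=(suspect,v1) N1.N1=(alive,v0) N1.N2=(alive,v1)
Op 9: N0 marks N1=suspect -> (suspect,v1)
Op 10: gossip N1<->N2 -> N1.N0=(suspect,v1) N1.N1=(alive,v0) N1.N2=(alive,v1) | N2.N0=(suspect,v1) N2.N1=(alive,v0) N2.N2=(alive,v1)
Op 11: N0 marks N0=dead -> (dead,v2)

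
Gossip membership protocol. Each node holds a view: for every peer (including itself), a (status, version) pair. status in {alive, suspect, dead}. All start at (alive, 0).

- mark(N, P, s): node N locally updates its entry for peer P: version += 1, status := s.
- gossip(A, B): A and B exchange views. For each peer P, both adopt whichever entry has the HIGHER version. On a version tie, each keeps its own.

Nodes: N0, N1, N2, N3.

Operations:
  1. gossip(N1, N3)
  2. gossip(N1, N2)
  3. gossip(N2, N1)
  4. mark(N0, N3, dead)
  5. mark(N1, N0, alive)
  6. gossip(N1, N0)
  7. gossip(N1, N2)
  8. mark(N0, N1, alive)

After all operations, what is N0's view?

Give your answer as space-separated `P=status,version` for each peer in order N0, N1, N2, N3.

Answer: N0=alive,1 N1=alive,1 N2=alive,0 N3=dead,1

Derivation:
Op 1: gossip N1<->N3 -> N1.N0=(alive,v0) N1.N1=(alive,v0) N1.N2=(alive,v0) N1.N3=(alive,v0) | N3.N0=(alive,v0) N3.N1=(alive,v0) N3.N2=(alive,v0) N3.N3=(alive,v0)
Op 2: gossip N1<->N2 -> N1.N0=(alive,v0) N1.N1=(alive,v0) N1.N2=(alive,v0) N1.N3=(alive,v0) | N2.N0=(alive,v0) N2.N1=(alive,v0) N2.N2=(alive,v0) N2.N3=(alive,v0)
Op 3: gossip N2<->N1 -> N2.N0=(alive,v0) N2.N1=(alive,v0) N2.N2=(alive,v0) N2.N3=(alive,v0) | N1.N0=(alive,v0) N1.N1=(alive,v0) N1.N2=(alive,v0) N1.N3=(alive,v0)
Op 4: N0 marks N3=dead -> (dead,v1)
Op 5: N1 marks N0=alive -> (alive,v1)
Op 6: gossip N1<->N0 -> N1.N0=(alive,v1) N1.N1=(alive,v0) N1.N2=(alive,v0) N1.N3=(dead,v1) | N0.N0=(alive,v1) N0.N1=(alive,v0) N0.N2=(alive,v0) N0.N3=(dead,v1)
Op 7: gossip N1<->N2 -> N1.N0=(alive,v1) N1.N1=(alive,v0) N1.N2=(alive,v0) N1.N3=(dead,v1) | N2.N0=(alive,v1) N2.N1=(alive,v0) N2.N2=(alive,v0) N2.N3=(dead,v1)
Op 8: N0 marks N1=alive -> (alive,v1)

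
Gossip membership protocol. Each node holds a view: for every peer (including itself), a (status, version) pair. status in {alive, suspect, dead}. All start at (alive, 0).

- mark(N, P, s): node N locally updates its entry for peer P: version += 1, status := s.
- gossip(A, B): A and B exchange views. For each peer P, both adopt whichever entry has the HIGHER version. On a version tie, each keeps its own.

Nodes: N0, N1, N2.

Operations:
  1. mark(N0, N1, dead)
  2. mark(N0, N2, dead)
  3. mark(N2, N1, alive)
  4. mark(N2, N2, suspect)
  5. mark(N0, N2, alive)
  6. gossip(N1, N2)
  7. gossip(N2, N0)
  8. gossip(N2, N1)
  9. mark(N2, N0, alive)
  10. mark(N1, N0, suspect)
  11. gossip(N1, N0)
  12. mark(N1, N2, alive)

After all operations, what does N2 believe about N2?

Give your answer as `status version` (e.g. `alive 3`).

Op 1: N0 marks N1=dead -> (dead,v1)
Op 2: N0 marks N2=dead -> (dead,v1)
Op 3: N2 marks N1=alive -> (alive,v1)
Op 4: N2 marks N2=suspect -> (suspect,v1)
Op 5: N0 marks N2=alive -> (alive,v2)
Op 6: gossip N1<->N2 -> N1.N0=(alive,v0) N1.N1=(alive,v1) N1.N2=(suspect,v1) | N2.N0=(alive,v0) N2.N1=(alive,v1) N2.N2=(suspect,v1)
Op 7: gossip N2<->N0 -> N2.N0=(alive,v0) N2.N1=(alive,v1) N2.N2=(alive,v2) | N0.N0=(alive,v0) N0.N1=(dead,v1) N0.N2=(alive,v2)
Op 8: gossip N2<->N1 -> N2.N0=(alive,v0) N2.N1=(alive,v1) N2.N2=(alive,v2) | N1.N0=(alive,v0) N1.N1=(alive,v1) N1.N2=(alive,v2)
Op 9: N2 marks N0=alive -> (alive,v1)
Op 10: N1 marks N0=suspect -> (suspect,v1)
Op 11: gossip N1<->N0 -> N1.N0=(suspect,v1) N1.N1=(alive,v1) N1.N2=(alive,v2) | N0.N0=(suspect,v1) N0.N1=(dead,v1) N0.N2=(alive,v2)
Op 12: N1 marks N2=alive -> (alive,v3)

Answer: alive 2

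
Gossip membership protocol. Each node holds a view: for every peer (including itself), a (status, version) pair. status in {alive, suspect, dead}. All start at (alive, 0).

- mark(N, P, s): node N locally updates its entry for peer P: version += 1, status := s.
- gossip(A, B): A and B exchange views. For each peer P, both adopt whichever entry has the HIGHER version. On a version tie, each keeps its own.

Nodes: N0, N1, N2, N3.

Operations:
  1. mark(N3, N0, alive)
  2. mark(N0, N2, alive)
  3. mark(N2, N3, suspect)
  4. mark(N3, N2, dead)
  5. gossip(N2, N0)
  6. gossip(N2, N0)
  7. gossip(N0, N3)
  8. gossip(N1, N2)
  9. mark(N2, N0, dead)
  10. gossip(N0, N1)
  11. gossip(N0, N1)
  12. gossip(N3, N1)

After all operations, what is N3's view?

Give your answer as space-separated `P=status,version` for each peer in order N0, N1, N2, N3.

Answer: N0=alive,1 N1=alive,0 N2=dead,1 N3=suspect,1

Derivation:
Op 1: N3 marks N0=alive -> (alive,v1)
Op 2: N0 marks N2=alive -> (alive,v1)
Op 3: N2 marks N3=suspect -> (suspect,v1)
Op 4: N3 marks N2=dead -> (dead,v1)
Op 5: gossip N2<->N0 -> N2.N0=(alive,v0) N2.N1=(alive,v0) N2.N2=(alive,v1) N2.N3=(suspect,v1) | N0.N0=(alive,v0) N0.N1=(alive,v0) N0.N2=(alive,v1) N0.N3=(suspect,v1)
Op 6: gossip N2<->N0 -> N2.N0=(alive,v0) N2.N1=(alive,v0) N2.N2=(alive,v1) N2.N3=(suspect,v1) | N0.N0=(alive,v0) N0.N1=(alive,v0) N0.N2=(alive,v1) N0.N3=(suspect,v1)
Op 7: gossip N0<->N3 -> N0.N0=(alive,v1) N0.N1=(alive,v0) N0.N2=(alive,v1) N0.N3=(suspect,v1) | N3.N0=(alive,v1) N3.N1=(alive,v0) N3.N2=(dead,v1) N3.N3=(suspect,v1)
Op 8: gossip N1<->N2 -> N1.N0=(alive,v0) N1.N1=(alive,v0) N1.N2=(alive,v1) N1.N3=(suspect,v1) | N2.N0=(alive,v0) N2.N1=(alive,v0) N2.N2=(alive,v1) N2.N3=(suspect,v1)
Op 9: N2 marks N0=dead -> (dead,v1)
Op 10: gossip N0<->N1 -> N0.N0=(alive,v1) N0.N1=(alive,v0) N0.N2=(alive,v1) N0.N3=(suspect,v1) | N1.N0=(alive,v1) N1.N1=(alive,v0) N1.N2=(alive,v1) N1.N3=(suspect,v1)
Op 11: gossip N0<->N1 -> N0.N0=(alive,v1) N0.N1=(alive,v0) N0.N2=(alive,v1) N0.N3=(suspect,v1) | N1.N0=(alive,v1) N1.N1=(alive,v0) N1.N2=(alive,v1) N1.N3=(suspect,v1)
Op 12: gossip N3<->N1 -> N3.N0=(alive,v1) N3.N1=(alive,v0) N3.N2=(dead,v1) N3.N3=(suspect,v1) | N1.N0=(alive,v1) N1.N1=(alive,v0) N1.N2=(alive,v1) N1.N3=(suspect,v1)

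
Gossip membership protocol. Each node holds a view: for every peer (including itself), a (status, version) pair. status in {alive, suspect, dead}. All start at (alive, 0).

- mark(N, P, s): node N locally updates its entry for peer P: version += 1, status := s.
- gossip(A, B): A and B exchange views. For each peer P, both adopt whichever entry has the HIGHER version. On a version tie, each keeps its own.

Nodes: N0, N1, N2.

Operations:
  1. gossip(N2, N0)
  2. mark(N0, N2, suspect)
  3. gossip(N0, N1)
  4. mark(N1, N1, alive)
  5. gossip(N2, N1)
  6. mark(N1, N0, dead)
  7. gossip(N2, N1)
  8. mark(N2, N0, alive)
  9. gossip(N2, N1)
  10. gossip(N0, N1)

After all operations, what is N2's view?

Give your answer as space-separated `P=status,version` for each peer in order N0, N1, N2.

Answer: N0=alive,2 N1=alive,1 N2=suspect,1

Derivation:
Op 1: gossip N2<->N0 -> N2.N0=(alive,v0) N2.N1=(alive,v0) N2.N2=(alive,v0) | N0.N0=(alive,v0) N0.N1=(alive,v0) N0.N2=(alive,v0)
Op 2: N0 marks N2=suspect -> (suspect,v1)
Op 3: gossip N0<->N1 -> N0.N0=(alive,v0) N0.N1=(alive,v0) N0.N2=(suspect,v1) | N1.N0=(alive,v0) N1.N1=(alive,v0) N1.N2=(suspect,v1)
Op 4: N1 marks N1=alive -> (alive,v1)
Op 5: gossip N2<->N1 -> N2.N0=(alive,v0) N2.N1=(alive,v1) N2.N2=(suspect,v1) | N1.N0=(alive,v0) N1.N1=(alive,v1) N1.N2=(suspect,v1)
Op 6: N1 marks N0=dead -> (dead,v1)
Op 7: gossip N2<->N1 -> N2.N0=(dead,v1) N2.N1=(alive,v1) N2.N2=(suspect,v1) | N1.N0=(dead,v1) N1.N1=(alive,v1) N1.N2=(suspect,v1)
Op 8: N2 marks N0=alive -> (alive,v2)
Op 9: gossip N2<->N1 -> N2.N0=(alive,v2) N2.N1=(alive,v1) N2.N2=(suspect,v1) | N1.N0=(alive,v2) N1.N1=(alive,v1) N1.N2=(suspect,v1)
Op 10: gossip N0<->N1 -> N0.N0=(alive,v2) N0.N1=(alive,v1) N0.N2=(suspect,v1) | N1.N0=(alive,v2) N1.N1=(alive,v1) N1.N2=(suspect,v1)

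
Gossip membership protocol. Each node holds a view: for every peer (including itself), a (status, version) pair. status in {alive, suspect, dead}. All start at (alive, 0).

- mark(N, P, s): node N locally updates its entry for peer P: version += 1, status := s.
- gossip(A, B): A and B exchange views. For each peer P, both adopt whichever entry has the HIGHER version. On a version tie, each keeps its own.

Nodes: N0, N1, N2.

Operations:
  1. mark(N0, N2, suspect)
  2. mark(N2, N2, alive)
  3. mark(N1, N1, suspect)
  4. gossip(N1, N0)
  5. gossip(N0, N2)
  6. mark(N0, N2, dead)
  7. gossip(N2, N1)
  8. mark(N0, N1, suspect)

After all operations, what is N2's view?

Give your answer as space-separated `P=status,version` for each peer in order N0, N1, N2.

Answer: N0=alive,0 N1=suspect,1 N2=alive,1

Derivation:
Op 1: N0 marks N2=suspect -> (suspect,v1)
Op 2: N2 marks N2=alive -> (alive,v1)
Op 3: N1 marks N1=suspect -> (suspect,v1)
Op 4: gossip N1<->N0 -> N1.N0=(alive,v0) N1.N1=(suspect,v1) N1.N2=(suspect,v1) | N0.N0=(alive,v0) N0.N1=(suspect,v1) N0.N2=(suspect,v1)
Op 5: gossip N0<->N2 -> N0.N0=(alive,v0) N0.N1=(suspect,v1) N0.N2=(suspect,v1) | N2.N0=(alive,v0) N2.N1=(suspect,v1) N2.N2=(alive,v1)
Op 6: N0 marks N2=dead -> (dead,v2)
Op 7: gossip N2<->N1 -> N2.N0=(alive,v0) N2.N1=(suspect,v1) N2.N2=(alive,v1) | N1.N0=(alive,v0) N1.N1=(suspect,v1) N1.N2=(suspect,v1)
Op 8: N0 marks N1=suspect -> (suspect,v2)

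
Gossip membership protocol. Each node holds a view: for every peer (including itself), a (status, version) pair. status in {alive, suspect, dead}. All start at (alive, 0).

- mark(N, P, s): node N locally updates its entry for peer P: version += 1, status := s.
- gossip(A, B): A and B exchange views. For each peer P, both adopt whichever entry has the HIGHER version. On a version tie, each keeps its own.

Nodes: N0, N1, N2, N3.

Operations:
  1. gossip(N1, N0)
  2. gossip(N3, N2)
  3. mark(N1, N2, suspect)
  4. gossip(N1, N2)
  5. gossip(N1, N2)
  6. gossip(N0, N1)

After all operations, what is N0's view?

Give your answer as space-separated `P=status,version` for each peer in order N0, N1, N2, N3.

Answer: N0=alive,0 N1=alive,0 N2=suspect,1 N3=alive,0

Derivation:
Op 1: gossip N1<->N0 -> N1.N0=(alive,v0) N1.N1=(alive,v0) N1.N2=(alive,v0) N1.N3=(alive,v0) | N0.N0=(alive,v0) N0.N1=(alive,v0) N0.N2=(alive,v0) N0.N3=(alive,v0)
Op 2: gossip N3<->N2 -> N3.N0=(alive,v0) N3.N1=(alive,v0) N3.N2=(alive,v0) N3.N3=(alive,v0) | N2.N0=(alive,v0) N2.N1=(alive,v0) N2.N2=(alive,v0) N2.N3=(alive,v0)
Op 3: N1 marks N2=suspect -> (suspect,v1)
Op 4: gossip N1<->N2 -> N1.N0=(alive,v0) N1.N1=(alive,v0) N1.N2=(suspect,v1) N1.N3=(alive,v0) | N2.N0=(alive,v0) N2.N1=(alive,v0) N2.N2=(suspect,v1) N2.N3=(alive,v0)
Op 5: gossip N1<->N2 -> N1.N0=(alive,v0) N1.N1=(alive,v0) N1.N2=(suspect,v1) N1.N3=(alive,v0) | N2.N0=(alive,v0) N2.N1=(alive,v0) N2.N2=(suspect,v1) N2.N3=(alive,v0)
Op 6: gossip N0<->N1 -> N0.N0=(alive,v0) N0.N1=(alive,v0) N0.N2=(suspect,v1) N0.N3=(alive,v0) | N1.N0=(alive,v0) N1.N1=(alive,v0) N1.N2=(suspect,v1) N1.N3=(alive,v0)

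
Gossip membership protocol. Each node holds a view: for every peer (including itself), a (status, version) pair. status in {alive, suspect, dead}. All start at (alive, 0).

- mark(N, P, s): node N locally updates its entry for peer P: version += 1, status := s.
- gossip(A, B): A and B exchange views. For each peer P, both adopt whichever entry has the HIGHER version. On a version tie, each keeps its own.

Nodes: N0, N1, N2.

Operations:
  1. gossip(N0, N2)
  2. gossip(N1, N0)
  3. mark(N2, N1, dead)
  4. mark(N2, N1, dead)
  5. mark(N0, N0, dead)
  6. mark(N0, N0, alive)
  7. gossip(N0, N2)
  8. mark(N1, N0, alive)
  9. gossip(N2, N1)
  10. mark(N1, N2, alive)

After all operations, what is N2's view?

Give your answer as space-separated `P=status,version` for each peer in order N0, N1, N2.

Op 1: gossip N0<->N2 -> N0.N0=(alive,v0) N0.N1=(alive,v0) N0.N2=(alive,v0) | N2.N0=(alive,v0) N2.N1=(alive,v0) N2.N2=(alive,v0)
Op 2: gossip N1<->N0 -> N1.N0=(alive,v0) N1.N1=(alive,v0) N1.N2=(alive,v0) | N0.N0=(alive,v0) N0.N1=(alive,v0) N0.N2=(alive,v0)
Op 3: N2 marks N1=dead -> (dead,v1)
Op 4: N2 marks N1=dead -> (dead,v2)
Op 5: N0 marks N0=dead -> (dead,v1)
Op 6: N0 marks N0=alive -> (alive,v2)
Op 7: gossip N0<->N2 -> N0.N0=(alive,v2) N0.N1=(dead,v2) N0.N2=(alive,v0) | N2.N0=(alive,v2) N2.N1=(dead,v2) N2.N2=(alive,v0)
Op 8: N1 marks N0=alive -> (alive,v1)
Op 9: gossip N2<->N1 -> N2.N0=(alive,v2) N2.N1=(dead,v2) N2.N2=(alive,v0) | N1.N0=(alive,v2) N1.N1=(dead,v2) N1.N2=(alive,v0)
Op 10: N1 marks N2=alive -> (alive,v1)

Answer: N0=alive,2 N1=dead,2 N2=alive,0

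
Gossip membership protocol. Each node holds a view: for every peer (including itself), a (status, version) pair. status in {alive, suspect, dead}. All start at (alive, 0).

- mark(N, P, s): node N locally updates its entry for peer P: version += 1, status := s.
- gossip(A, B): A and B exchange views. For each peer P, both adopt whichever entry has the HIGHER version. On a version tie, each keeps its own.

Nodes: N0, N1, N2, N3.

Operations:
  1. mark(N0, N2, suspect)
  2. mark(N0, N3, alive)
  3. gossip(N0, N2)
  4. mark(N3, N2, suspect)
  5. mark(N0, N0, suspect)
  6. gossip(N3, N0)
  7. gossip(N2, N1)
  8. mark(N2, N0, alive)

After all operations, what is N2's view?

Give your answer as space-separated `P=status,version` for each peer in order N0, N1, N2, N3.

Answer: N0=alive,1 N1=alive,0 N2=suspect,1 N3=alive,1

Derivation:
Op 1: N0 marks N2=suspect -> (suspect,v1)
Op 2: N0 marks N3=alive -> (alive,v1)
Op 3: gossip N0<->N2 -> N0.N0=(alive,v0) N0.N1=(alive,v0) N0.N2=(suspect,v1) N0.N3=(alive,v1) | N2.N0=(alive,v0) N2.N1=(alive,v0) N2.N2=(suspect,v1) N2.N3=(alive,v1)
Op 4: N3 marks N2=suspect -> (suspect,v1)
Op 5: N0 marks N0=suspect -> (suspect,v1)
Op 6: gossip N3<->N0 -> N3.N0=(suspect,v1) N3.N1=(alive,v0) N3.N2=(suspect,v1) N3.N3=(alive,v1) | N0.N0=(suspect,v1) N0.N1=(alive,v0) N0.N2=(suspect,v1) N0.N3=(alive,v1)
Op 7: gossip N2<->N1 -> N2.N0=(alive,v0) N2.N1=(alive,v0) N2.N2=(suspect,v1) N2.N3=(alive,v1) | N1.N0=(alive,v0) N1.N1=(alive,v0) N1.N2=(suspect,v1) N1.N3=(alive,v1)
Op 8: N2 marks N0=alive -> (alive,v1)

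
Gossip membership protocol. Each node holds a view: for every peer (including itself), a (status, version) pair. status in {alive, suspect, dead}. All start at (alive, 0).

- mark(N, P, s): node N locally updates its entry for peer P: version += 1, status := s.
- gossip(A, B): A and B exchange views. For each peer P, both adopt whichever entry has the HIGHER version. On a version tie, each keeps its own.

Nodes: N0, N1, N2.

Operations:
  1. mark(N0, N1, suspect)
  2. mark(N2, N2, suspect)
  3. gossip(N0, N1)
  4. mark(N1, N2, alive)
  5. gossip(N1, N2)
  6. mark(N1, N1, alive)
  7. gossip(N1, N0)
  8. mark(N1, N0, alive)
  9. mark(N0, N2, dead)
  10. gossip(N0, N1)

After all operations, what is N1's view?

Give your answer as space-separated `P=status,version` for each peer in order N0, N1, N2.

Answer: N0=alive,1 N1=alive,2 N2=dead,2

Derivation:
Op 1: N0 marks N1=suspect -> (suspect,v1)
Op 2: N2 marks N2=suspect -> (suspect,v1)
Op 3: gossip N0<->N1 -> N0.N0=(alive,v0) N0.N1=(suspect,v1) N0.N2=(alive,v0) | N1.N0=(alive,v0) N1.N1=(suspect,v1) N1.N2=(alive,v0)
Op 4: N1 marks N2=alive -> (alive,v1)
Op 5: gossip N1<->N2 -> N1.N0=(alive,v0) N1.N1=(suspect,v1) N1.N2=(alive,v1) | N2.N0=(alive,v0) N2.N1=(suspect,v1) N2.N2=(suspect,v1)
Op 6: N1 marks N1=alive -> (alive,v2)
Op 7: gossip N1<->N0 -> N1.N0=(alive,v0) N1.N1=(alive,v2) N1.N2=(alive,v1) | N0.N0=(alive,v0) N0.N1=(alive,v2) N0.N2=(alive,v1)
Op 8: N1 marks N0=alive -> (alive,v1)
Op 9: N0 marks N2=dead -> (dead,v2)
Op 10: gossip N0<->N1 -> N0.N0=(alive,v1) N0.N1=(alive,v2) N0.N2=(dead,v2) | N1.N0=(alive,v1) N1.N1=(alive,v2) N1.N2=(dead,v2)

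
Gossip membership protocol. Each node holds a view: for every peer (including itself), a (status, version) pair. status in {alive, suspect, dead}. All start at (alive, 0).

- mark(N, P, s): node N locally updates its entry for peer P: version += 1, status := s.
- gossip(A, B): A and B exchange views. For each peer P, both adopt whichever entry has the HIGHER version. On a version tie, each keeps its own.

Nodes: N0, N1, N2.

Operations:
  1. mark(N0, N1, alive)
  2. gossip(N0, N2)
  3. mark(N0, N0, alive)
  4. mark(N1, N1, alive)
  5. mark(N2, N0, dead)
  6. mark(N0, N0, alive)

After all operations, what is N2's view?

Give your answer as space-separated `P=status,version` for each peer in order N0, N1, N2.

Answer: N0=dead,1 N1=alive,1 N2=alive,0

Derivation:
Op 1: N0 marks N1=alive -> (alive,v1)
Op 2: gossip N0<->N2 -> N0.N0=(alive,v0) N0.N1=(alive,v1) N0.N2=(alive,v0) | N2.N0=(alive,v0) N2.N1=(alive,v1) N2.N2=(alive,v0)
Op 3: N0 marks N0=alive -> (alive,v1)
Op 4: N1 marks N1=alive -> (alive,v1)
Op 5: N2 marks N0=dead -> (dead,v1)
Op 6: N0 marks N0=alive -> (alive,v2)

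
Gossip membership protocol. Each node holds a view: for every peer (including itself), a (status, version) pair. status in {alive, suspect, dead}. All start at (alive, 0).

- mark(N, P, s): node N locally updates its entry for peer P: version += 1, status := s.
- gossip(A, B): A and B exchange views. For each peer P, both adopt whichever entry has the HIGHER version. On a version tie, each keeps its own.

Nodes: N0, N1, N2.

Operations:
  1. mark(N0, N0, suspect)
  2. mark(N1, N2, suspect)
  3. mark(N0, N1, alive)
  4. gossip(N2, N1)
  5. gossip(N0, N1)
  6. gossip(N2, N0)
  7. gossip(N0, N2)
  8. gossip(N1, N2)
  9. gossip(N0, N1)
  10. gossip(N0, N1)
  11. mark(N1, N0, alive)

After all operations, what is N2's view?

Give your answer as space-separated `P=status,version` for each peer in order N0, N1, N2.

Op 1: N0 marks N0=suspect -> (suspect,v1)
Op 2: N1 marks N2=suspect -> (suspect,v1)
Op 3: N0 marks N1=alive -> (alive,v1)
Op 4: gossip N2<->N1 -> N2.N0=(alive,v0) N2.N1=(alive,v0) N2.N2=(suspect,v1) | N1.N0=(alive,v0) N1.N1=(alive,v0) N1.N2=(suspect,v1)
Op 5: gossip N0<->N1 -> N0.N0=(suspect,v1) N0.N1=(alive,v1) N0.N2=(suspect,v1) | N1.N0=(suspect,v1) N1.N1=(alive,v1) N1.N2=(suspect,v1)
Op 6: gossip N2<->N0 -> N2.N0=(suspect,v1) N2.N1=(alive,v1) N2.N2=(suspect,v1) | N0.N0=(suspect,v1) N0.N1=(alive,v1) N0.N2=(suspect,v1)
Op 7: gossip N0<->N2 -> N0.N0=(suspect,v1) N0.N1=(alive,v1) N0.N2=(suspect,v1) | N2.N0=(suspect,v1) N2.N1=(alive,v1) N2.N2=(suspect,v1)
Op 8: gossip N1<->N2 -> N1.N0=(suspect,v1) N1.N1=(alive,v1) N1.N2=(suspect,v1) | N2.N0=(suspect,v1) N2.N1=(alive,v1) N2.N2=(suspect,v1)
Op 9: gossip N0<->N1 -> N0.N0=(suspect,v1) N0.N1=(alive,v1) N0.N2=(suspect,v1) | N1.N0=(suspect,v1) N1.N1=(alive,v1) N1.N2=(suspect,v1)
Op 10: gossip N0<->N1 -> N0.N0=(suspect,v1) N0.N1=(alive,v1) N0.N2=(suspect,v1) | N1.N0=(suspect,v1) N1.N1=(alive,v1) N1.N2=(suspect,v1)
Op 11: N1 marks N0=alive -> (alive,v2)

Answer: N0=suspect,1 N1=alive,1 N2=suspect,1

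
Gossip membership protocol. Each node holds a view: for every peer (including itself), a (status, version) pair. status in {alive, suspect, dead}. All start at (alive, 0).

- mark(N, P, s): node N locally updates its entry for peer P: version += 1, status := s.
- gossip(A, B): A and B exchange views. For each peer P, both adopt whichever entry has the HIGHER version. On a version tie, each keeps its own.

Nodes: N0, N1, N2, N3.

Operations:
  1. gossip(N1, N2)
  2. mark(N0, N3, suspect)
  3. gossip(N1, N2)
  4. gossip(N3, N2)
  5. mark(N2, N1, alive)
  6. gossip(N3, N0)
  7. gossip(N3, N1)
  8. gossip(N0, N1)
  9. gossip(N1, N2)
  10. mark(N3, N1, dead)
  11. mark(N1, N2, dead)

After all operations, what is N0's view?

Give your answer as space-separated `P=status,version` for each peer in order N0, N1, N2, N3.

Op 1: gossip N1<->N2 -> N1.N0=(alive,v0) N1.N1=(alive,v0) N1.N2=(alive,v0) N1.N3=(alive,v0) | N2.N0=(alive,v0) N2.N1=(alive,v0) N2.N2=(alive,v0) N2.N3=(alive,v0)
Op 2: N0 marks N3=suspect -> (suspect,v1)
Op 3: gossip N1<->N2 -> N1.N0=(alive,v0) N1.N1=(alive,v0) N1.N2=(alive,v0) N1.N3=(alive,v0) | N2.N0=(alive,v0) N2.N1=(alive,v0) N2.N2=(alive,v0) N2.N3=(alive,v0)
Op 4: gossip N3<->N2 -> N3.N0=(alive,v0) N3.N1=(alive,v0) N3.N2=(alive,v0) N3.N3=(alive,v0) | N2.N0=(alive,v0) N2.N1=(alive,v0) N2.N2=(alive,v0) N2.N3=(alive,v0)
Op 5: N2 marks N1=alive -> (alive,v1)
Op 6: gossip N3<->N0 -> N3.N0=(alive,v0) N3.N1=(alive,v0) N3.N2=(alive,v0) N3.N3=(suspect,v1) | N0.N0=(alive,v0) N0.N1=(alive,v0) N0.N2=(alive,v0) N0.N3=(suspect,v1)
Op 7: gossip N3<->N1 -> N3.N0=(alive,v0) N3.N1=(alive,v0) N3.N2=(alive,v0) N3.N3=(suspect,v1) | N1.N0=(alive,v0) N1.N1=(alive,v0) N1.N2=(alive,v0) N1.N3=(suspect,v1)
Op 8: gossip N0<->N1 -> N0.N0=(alive,v0) N0.N1=(alive,v0) N0.N2=(alive,v0) N0.N3=(suspect,v1) | N1.N0=(alive,v0) N1.N1=(alive,v0) N1.N2=(alive,v0) N1.N3=(suspect,v1)
Op 9: gossip N1<->N2 -> N1.N0=(alive,v0) N1.N1=(alive,v1) N1.N2=(alive,v0) N1.N3=(suspect,v1) | N2.N0=(alive,v0) N2.N1=(alive,v1) N2.N2=(alive,v0) N2.N3=(suspect,v1)
Op 10: N3 marks N1=dead -> (dead,v1)
Op 11: N1 marks N2=dead -> (dead,v1)

Answer: N0=alive,0 N1=alive,0 N2=alive,0 N3=suspect,1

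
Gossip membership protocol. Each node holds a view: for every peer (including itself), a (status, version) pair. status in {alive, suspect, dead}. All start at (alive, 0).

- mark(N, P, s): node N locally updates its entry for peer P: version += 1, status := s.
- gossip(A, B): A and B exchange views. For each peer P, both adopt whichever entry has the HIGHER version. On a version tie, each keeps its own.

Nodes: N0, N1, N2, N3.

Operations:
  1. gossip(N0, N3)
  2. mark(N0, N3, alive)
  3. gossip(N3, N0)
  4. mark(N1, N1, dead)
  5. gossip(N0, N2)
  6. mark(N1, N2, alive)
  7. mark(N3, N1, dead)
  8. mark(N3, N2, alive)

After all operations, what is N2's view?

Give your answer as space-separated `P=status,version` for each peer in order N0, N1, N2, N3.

Answer: N0=alive,0 N1=alive,0 N2=alive,0 N3=alive,1

Derivation:
Op 1: gossip N0<->N3 -> N0.N0=(alive,v0) N0.N1=(alive,v0) N0.N2=(alive,v0) N0.N3=(alive,v0) | N3.N0=(alive,v0) N3.N1=(alive,v0) N3.N2=(alive,v0) N3.N3=(alive,v0)
Op 2: N0 marks N3=alive -> (alive,v1)
Op 3: gossip N3<->N0 -> N3.N0=(alive,v0) N3.N1=(alive,v0) N3.N2=(alive,v0) N3.N3=(alive,v1) | N0.N0=(alive,v0) N0.N1=(alive,v0) N0.N2=(alive,v0) N0.N3=(alive,v1)
Op 4: N1 marks N1=dead -> (dead,v1)
Op 5: gossip N0<->N2 -> N0.N0=(alive,v0) N0.N1=(alive,v0) N0.N2=(alive,v0) N0.N3=(alive,v1) | N2.N0=(alive,v0) N2.N1=(alive,v0) N2.N2=(alive,v0) N2.N3=(alive,v1)
Op 6: N1 marks N2=alive -> (alive,v1)
Op 7: N3 marks N1=dead -> (dead,v1)
Op 8: N3 marks N2=alive -> (alive,v1)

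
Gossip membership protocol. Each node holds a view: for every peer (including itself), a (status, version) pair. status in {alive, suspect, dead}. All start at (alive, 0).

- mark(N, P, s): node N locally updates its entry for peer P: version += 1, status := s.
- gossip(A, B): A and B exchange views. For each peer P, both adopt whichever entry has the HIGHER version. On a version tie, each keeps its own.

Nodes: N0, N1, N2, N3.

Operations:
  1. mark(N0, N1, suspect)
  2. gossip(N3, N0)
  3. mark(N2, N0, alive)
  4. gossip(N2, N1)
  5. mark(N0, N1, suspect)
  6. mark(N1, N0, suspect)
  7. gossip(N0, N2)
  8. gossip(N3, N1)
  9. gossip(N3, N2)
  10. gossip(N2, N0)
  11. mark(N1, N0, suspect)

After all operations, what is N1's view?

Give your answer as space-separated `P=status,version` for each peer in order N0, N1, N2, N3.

Op 1: N0 marks N1=suspect -> (suspect,v1)
Op 2: gossip N3<->N0 -> N3.N0=(alive,v0) N3.N1=(suspect,v1) N3.N2=(alive,v0) N3.N3=(alive,v0) | N0.N0=(alive,v0) N0.N1=(suspect,v1) N0.N2=(alive,v0) N0.N3=(alive,v0)
Op 3: N2 marks N0=alive -> (alive,v1)
Op 4: gossip N2<->N1 -> N2.N0=(alive,v1) N2.N1=(alive,v0) N2.N2=(alive,v0) N2.N3=(alive,v0) | N1.N0=(alive,v1) N1.N1=(alive,v0) N1.N2=(alive,v0) N1.N3=(alive,v0)
Op 5: N0 marks N1=suspect -> (suspect,v2)
Op 6: N1 marks N0=suspect -> (suspect,v2)
Op 7: gossip N0<->N2 -> N0.N0=(alive,v1) N0.N1=(suspect,v2) N0.N2=(alive,v0) N0.N3=(alive,v0) | N2.N0=(alive,v1) N2.N1=(suspect,v2) N2.N2=(alive,v0) N2.N3=(alive,v0)
Op 8: gossip N3<->N1 -> N3.N0=(suspect,v2) N3.N1=(suspect,v1) N3.N2=(alive,v0) N3.N3=(alive,v0) | N1.N0=(suspect,v2) N1.N1=(suspect,v1) N1.N2=(alive,v0) N1.N3=(alive,v0)
Op 9: gossip N3<->N2 -> N3.N0=(suspect,v2) N3.N1=(suspect,v2) N3.N2=(alive,v0) N3.N3=(alive,v0) | N2.N0=(suspect,v2) N2.N1=(suspect,v2) N2.N2=(alive,v0) N2.N3=(alive,v0)
Op 10: gossip N2<->N0 -> N2.N0=(suspect,v2) N2.N1=(suspect,v2) N2.N2=(alive,v0) N2.N3=(alive,v0) | N0.N0=(suspect,v2) N0.N1=(suspect,v2) N0.N2=(alive,v0) N0.N3=(alive,v0)
Op 11: N1 marks N0=suspect -> (suspect,v3)

Answer: N0=suspect,3 N1=suspect,1 N2=alive,0 N3=alive,0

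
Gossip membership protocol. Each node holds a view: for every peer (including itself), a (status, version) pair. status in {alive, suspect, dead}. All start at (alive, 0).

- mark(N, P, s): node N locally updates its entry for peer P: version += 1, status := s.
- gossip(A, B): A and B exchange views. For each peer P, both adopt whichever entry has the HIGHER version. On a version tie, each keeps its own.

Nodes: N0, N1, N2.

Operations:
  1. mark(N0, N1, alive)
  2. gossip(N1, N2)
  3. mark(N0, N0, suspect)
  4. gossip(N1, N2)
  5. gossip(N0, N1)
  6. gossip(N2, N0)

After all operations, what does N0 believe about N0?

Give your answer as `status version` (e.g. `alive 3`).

Answer: suspect 1

Derivation:
Op 1: N0 marks N1=alive -> (alive,v1)
Op 2: gossip N1<->N2 -> N1.N0=(alive,v0) N1.N1=(alive,v0) N1.N2=(alive,v0) | N2.N0=(alive,v0) N2.N1=(alive,v0) N2.N2=(alive,v0)
Op 3: N0 marks N0=suspect -> (suspect,v1)
Op 4: gossip N1<->N2 -> N1.N0=(alive,v0) N1.N1=(alive,v0) N1.N2=(alive,v0) | N2.N0=(alive,v0) N2.N1=(alive,v0) N2.N2=(alive,v0)
Op 5: gossip N0<->N1 -> N0.N0=(suspect,v1) N0.N1=(alive,v1) N0.N2=(alive,v0) | N1.N0=(suspect,v1) N1.N1=(alive,v1) N1.N2=(alive,v0)
Op 6: gossip N2<->N0 -> N2.N0=(suspect,v1) N2.N1=(alive,v1) N2.N2=(alive,v0) | N0.N0=(suspect,v1) N0.N1=(alive,v1) N0.N2=(alive,v0)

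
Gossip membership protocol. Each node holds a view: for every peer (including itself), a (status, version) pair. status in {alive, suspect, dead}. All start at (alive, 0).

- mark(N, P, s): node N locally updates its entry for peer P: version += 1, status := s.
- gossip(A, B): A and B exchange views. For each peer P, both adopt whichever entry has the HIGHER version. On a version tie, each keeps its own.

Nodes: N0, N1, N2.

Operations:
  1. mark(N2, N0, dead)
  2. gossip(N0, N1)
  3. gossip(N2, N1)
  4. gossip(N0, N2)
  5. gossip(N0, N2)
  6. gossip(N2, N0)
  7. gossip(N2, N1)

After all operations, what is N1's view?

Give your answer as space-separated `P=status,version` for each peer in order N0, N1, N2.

Answer: N0=dead,1 N1=alive,0 N2=alive,0

Derivation:
Op 1: N2 marks N0=dead -> (dead,v1)
Op 2: gossip N0<->N1 -> N0.N0=(alive,v0) N0.N1=(alive,v0) N0.N2=(alive,v0) | N1.N0=(alive,v0) N1.N1=(alive,v0) N1.N2=(alive,v0)
Op 3: gossip N2<->N1 -> N2.N0=(dead,v1) N2.N1=(alive,v0) N2.N2=(alive,v0) | N1.N0=(dead,v1) N1.N1=(alive,v0) N1.N2=(alive,v0)
Op 4: gossip N0<->N2 -> N0.N0=(dead,v1) N0.N1=(alive,v0) N0.N2=(alive,v0) | N2.N0=(dead,v1) N2.N1=(alive,v0) N2.N2=(alive,v0)
Op 5: gossip N0<->N2 -> N0.N0=(dead,v1) N0.N1=(alive,v0) N0.N2=(alive,v0) | N2.N0=(dead,v1) N2.N1=(alive,v0) N2.N2=(alive,v0)
Op 6: gossip N2<->N0 -> N2.N0=(dead,v1) N2.N1=(alive,v0) N2.N2=(alive,v0) | N0.N0=(dead,v1) N0.N1=(alive,v0) N0.N2=(alive,v0)
Op 7: gossip N2<->N1 -> N2.N0=(dead,v1) N2.N1=(alive,v0) N2.N2=(alive,v0) | N1.N0=(dead,v1) N1.N1=(alive,v0) N1.N2=(alive,v0)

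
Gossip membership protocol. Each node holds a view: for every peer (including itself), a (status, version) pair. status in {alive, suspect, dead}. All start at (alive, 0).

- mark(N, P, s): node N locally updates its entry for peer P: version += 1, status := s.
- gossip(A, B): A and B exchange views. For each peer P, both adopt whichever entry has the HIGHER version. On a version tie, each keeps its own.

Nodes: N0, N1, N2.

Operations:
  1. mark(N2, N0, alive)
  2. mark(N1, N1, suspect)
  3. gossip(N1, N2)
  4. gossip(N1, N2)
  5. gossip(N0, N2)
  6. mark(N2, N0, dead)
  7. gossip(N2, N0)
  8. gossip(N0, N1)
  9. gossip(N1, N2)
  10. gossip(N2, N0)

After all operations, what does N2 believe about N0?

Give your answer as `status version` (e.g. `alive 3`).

Op 1: N2 marks N0=alive -> (alive,v1)
Op 2: N1 marks N1=suspect -> (suspect,v1)
Op 3: gossip N1<->N2 -> N1.N0=(alive,v1) N1.N1=(suspect,v1) N1.N2=(alive,v0) | N2.N0=(alive,v1) N2.N1=(suspect,v1) N2.N2=(alive,v0)
Op 4: gossip N1<->N2 -> N1.N0=(alive,v1) N1.N1=(suspect,v1) N1.N2=(alive,v0) | N2.N0=(alive,v1) N2.N1=(suspect,v1) N2.N2=(alive,v0)
Op 5: gossip N0<->N2 -> N0.N0=(alive,v1) N0.N1=(suspect,v1) N0.N2=(alive,v0) | N2.N0=(alive,v1) N2.N1=(suspect,v1) N2.N2=(alive,v0)
Op 6: N2 marks N0=dead -> (dead,v2)
Op 7: gossip N2<->N0 -> N2.N0=(dead,v2) N2.N1=(suspect,v1) N2.N2=(alive,v0) | N0.N0=(dead,v2) N0.N1=(suspect,v1) N0.N2=(alive,v0)
Op 8: gossip N0<->N1 -> N0.N0=(dead,v2) N0.N1=(suspect,v1) N0.N2=(alive,v0) | N1.N0=(dead,v2) N1.N1=(suspect,v1) N1.N2=(alive,v0)
Op 9: gossip N1<->N2 -> N1.N0=(dead,v2) N1.N1=(suspect,v1) N1.N2=(alive,v0) | N2.N0=(dead,v2) N2.N1=(suspect,v1) N2.N2=(alive,v0)
Op 10: gossip N2<->N0 -> N2.N0=(dead,v2) N2.N1=(suspect,v1) N2.N2=(alive,v0) | N0.N0=(dead,v2) N0.N1=(suspect,v1) N0.N2=(alive,v0)

Answer: dead 2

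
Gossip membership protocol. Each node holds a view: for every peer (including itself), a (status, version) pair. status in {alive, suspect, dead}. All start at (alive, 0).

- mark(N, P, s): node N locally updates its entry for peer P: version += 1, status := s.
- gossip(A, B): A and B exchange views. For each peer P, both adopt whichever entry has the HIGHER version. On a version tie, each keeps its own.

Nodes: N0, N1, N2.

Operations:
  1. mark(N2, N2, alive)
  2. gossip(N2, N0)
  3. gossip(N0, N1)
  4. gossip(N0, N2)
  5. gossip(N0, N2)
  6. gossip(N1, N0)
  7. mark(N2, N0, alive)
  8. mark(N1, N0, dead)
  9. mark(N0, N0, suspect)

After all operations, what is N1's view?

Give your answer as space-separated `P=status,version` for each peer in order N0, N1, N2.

Answer: N0=dead,1 N1=alive,0 N2=alive,1

Derivation:
Op 1: N2 marks N2=alive -> (alive,v1)
Op 2: gossip N2<->N0 -> N2.N0=(alive,v0) N2.N1=(alive,v0) N2.N2=(alive,v1) | N0.N0=(alive,v0) N0.N1=(alive,v0) N0.N2=(alive,v1)
Op 3: gossip N0<->N1 -> N0.N0=(alive,v0) N0.N1=(alive,v0) N0.N2=(alive,v1) | N1.N0=(alive,v0) N1.N1=(alive,v0) N1.N2=(alive,v1)
Op 4: gossip N0<->N2 -> N0.N0=(alive,v0) N0.N1=(alive,v0) N0.N2=(alive,v1) | N2.N0=(alive,v0) N2.N1=(alive,v0) N2.N2=(alive,v1)
Op 5: gossip N0<->N2 -> N0.N0=(alive,v0) N0.N1=(alive,v0) N0.N2=(alive,v1) | N2.N0=(alive,v0) N2.N1=(alive,v0) N2.N2=(alive,v1)
Op 6: gossip N1<->N0 -> N1.N0=(alive,v0) N1.N1=(alive,v0) N1.N2=(alive,v1) | N0.N0=(alive,v0) N0.N1=(alive,v0) N0.N2=(alive,v1)
Op 7: N2 marks N0=alive -> (alive,v1)
Op 8: N1 marks N0=dead -> (dead,v1)
Op 9: N0 marks N0=suspect -> (suspect,v1)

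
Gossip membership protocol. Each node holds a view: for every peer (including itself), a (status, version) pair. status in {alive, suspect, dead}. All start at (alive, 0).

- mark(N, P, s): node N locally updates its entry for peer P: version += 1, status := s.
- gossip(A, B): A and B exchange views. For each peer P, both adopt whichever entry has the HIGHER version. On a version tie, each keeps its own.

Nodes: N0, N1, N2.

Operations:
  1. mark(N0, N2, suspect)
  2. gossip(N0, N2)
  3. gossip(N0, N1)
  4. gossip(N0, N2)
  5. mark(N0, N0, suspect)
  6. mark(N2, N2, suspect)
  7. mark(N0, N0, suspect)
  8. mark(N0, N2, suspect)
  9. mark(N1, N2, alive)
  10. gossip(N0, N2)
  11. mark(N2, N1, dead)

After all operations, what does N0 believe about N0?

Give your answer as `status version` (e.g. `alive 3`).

Op 1: N0 marks N2=suspect -> (suspect,v1)
Op 2: gossip N0<->N2 -> N0.N0=(alive,v0) N0.N1=(alive,v0) N0.N2=(suspect,v1) | N2.N0=(alive,v0) N2.N1=(alive,v0) N2.N2=(suspect,v1)
Op 3: gossip N0<->N1 -> N0.N0=(alive,v0) N0.N1=(alive,v0) N0.N2=(suspect,v1) | N1.N0=(alive,v0) N1.N1=(alive,v0) N1.N2=(suspect,v1)
Op 4: gossip N0<->N2 -> N0.N0=(alive,v0) N0.N1=(alive,v0) N0.N2=(suspect,v1) | N2.N0=(alive,v0) N2.N1=(alive,v0) N2.N2=(suspect,v1)
Op 5: N0 marks N0=suspect -> (suspect,v1)
Op 6: N2 marks N2=suspect -> (suspect,v2)
Op 7: N0 marks N0=suspect -> (suspect,v2)
Op 8: N0 marks N2=suspect -> (suspect,v2)
Op 9: N1 marks N2=alive -> (alive,v2)
Op 10: gossip N0<->N2 -> N0.N0=(suspect,v2) N0.N1=(alive,v0) N0.N2=(suspect,v2) | N2.N0=(suspect,v2) N2.N1=(alive,v0) N2.N2=(suspect,v2)
Op 11: N2 marks N1=dead -> (dead,v1)

Answer: suspect 2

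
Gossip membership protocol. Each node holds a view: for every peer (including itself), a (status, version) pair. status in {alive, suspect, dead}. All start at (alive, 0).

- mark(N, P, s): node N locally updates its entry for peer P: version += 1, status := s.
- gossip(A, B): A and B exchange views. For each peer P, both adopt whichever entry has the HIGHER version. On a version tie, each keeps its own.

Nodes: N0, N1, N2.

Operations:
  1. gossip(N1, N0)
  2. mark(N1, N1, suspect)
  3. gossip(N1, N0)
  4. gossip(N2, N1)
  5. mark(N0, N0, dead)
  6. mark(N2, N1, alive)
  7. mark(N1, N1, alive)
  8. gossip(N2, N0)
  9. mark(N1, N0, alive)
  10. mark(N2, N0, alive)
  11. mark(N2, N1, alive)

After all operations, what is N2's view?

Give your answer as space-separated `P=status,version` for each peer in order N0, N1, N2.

Op 1: gossip N1<->N0 -> N1.N0=(alive,v0) N1.N1=(alive,v0) N1.N2=(alive,v0) | N0.N0=(alive,v0) N0.N1=(alive,v0) N0.N2=(alive,v0)
Op 2: N1 marks N1=suspect -> (suspect,v1)
Op 3: gossip N1<->N0 -> N1.N0=(alive,v0) N1.N1=(suspect,v1) N1.N2=(alive,v0) | N0.N0=(alive,v0) N0.N1=(suspect,v1) N0.N2=(alive,v0)
Op 4: gossip N2<->N1 -> N2.N0=(alive,v0) N2.N1=(suspect,v1) N2.N2=(alive,v0) | N1.N0=(alive,v0) N1.N1=(suspect,v1) N1.N2=(alive,v0)
Op 5: N0 marks N0=dead -> (dead,v1)
Op 6: N2 marks N1=alive -> (alive,v2)
Op 7: N1 marks N1=alive -> (alive,v2)
Op 8: gossip N2<->N0 -> N2.N0=(dead,v1) N2.N1=(alive,v2) N2.N2=(alive,v0) | N0.N0=(dead,v1) N0.N1=(alive,v2) N0.N2=(alive,v0)
Op 9: N1 marks N0=alive -> (alive,v1)
Op 10: N2 marks N0=alive -> (alive,v2)
Op 11: N2 marks N1=alive -> (alive,v3)

Answer: N0=alive,2 N1=alive,3 N2=alive,0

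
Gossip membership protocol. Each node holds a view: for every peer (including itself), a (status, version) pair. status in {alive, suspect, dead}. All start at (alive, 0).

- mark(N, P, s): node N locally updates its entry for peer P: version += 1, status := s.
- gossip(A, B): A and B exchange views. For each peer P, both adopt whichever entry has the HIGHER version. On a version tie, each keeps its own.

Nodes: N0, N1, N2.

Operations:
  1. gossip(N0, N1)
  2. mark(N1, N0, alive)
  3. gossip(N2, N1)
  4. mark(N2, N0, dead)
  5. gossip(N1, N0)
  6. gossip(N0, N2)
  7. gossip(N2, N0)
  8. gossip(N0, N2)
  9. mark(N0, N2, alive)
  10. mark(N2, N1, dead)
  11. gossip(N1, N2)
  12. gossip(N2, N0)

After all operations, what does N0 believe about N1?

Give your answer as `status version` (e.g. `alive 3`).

Answer: dead 1

Derivation:
Op 1: gossip N0<->N1 -> N0.N0=(alive,v0) N0.N1=(alive,v0) N0.N2=(alive,v0) | N1.N0=(alive,v0) N1.N1=(alive,v0) N1.N2=(alive,v0)
Op 2: N1 marks N0=alive -> (alive,v1)
Op 3: gossip N2<->N1 -> N2.N0=(alive,v1) N2.N1=(alive,v0) N2.N2=(alive,v0) | N1.N0=(alive,v1) N1.N1=(alive,v0) N1.N2=(alive,v0)
Op 4: N2 marks N0=dead -> (dead,v2)
Op 5: gossip N1<->N0 -> N1.N0=(alive,v1) N1.N1=(alive,v0) N1.N2=(alive,v0) | N0.N0=(alive,v1) N0.N1=(alive,v0) N0.N2=(alive,v0)
Op 6: gossip N0<->N2 -> N0.N0=(dead,v2) N0.N1=(alive,v0) N0.N2=(alive,v0) | N2.N0=(dead,v2) N2.N1=(alive,v0) N2.N2=(alive,v0)
Op 7: gossip N2<->N0 -> N2.N0=(dead,v2) N2.N1=(alive,v0) N2.N2=(alive,v0) | N0.N0=(dead,v2) N0.N1=(alive,v0) N0.N2=(alive,v0)
Op 8: gossip N0<->N2 -> N0.N0=(dead,v2) N0.N1=(alive,v0) N0.N2=(alive,v0) | N2.N0=(dead,v2) N2.N1=(alive,v0) N2.N2=(alive,v0)
Op 9: N0 marks N2=alive -> (alive,v1)
Op 10: N2 marks N1=dead -> (dead,v1)
Op 11: gossip N1<->N2 -> N1.N0=(dead,v2) N1.N1=(dead,v1) N1.N2=(alive,v0) | N2.N0=(dead,v2) N2.N1=(dead,v1) N2.N2=(alive,v0)
Op 12: gossip N2<->N0 -> N2.N0=(dead,v2) N2.N1=(dead,v1) N2.N2=(alive,v1) | N0.N0=(dead,v2) N0.N1=(dead,v1) N0.N2=(alive,v1)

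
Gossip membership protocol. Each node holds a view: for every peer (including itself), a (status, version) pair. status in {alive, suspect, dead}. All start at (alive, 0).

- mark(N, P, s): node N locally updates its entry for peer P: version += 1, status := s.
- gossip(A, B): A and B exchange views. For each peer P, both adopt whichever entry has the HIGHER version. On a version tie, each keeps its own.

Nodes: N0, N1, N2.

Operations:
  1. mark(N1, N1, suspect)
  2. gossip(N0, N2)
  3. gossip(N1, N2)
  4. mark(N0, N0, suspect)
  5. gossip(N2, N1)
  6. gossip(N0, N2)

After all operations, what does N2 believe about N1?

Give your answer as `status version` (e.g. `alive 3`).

Op 1: N1 marks N1=suspect -> (suspect,v1)
Op 2: gossip N0<->N2 -> N0.N0=(alive,v0) N0.N1=(alive,v0) N0.N2=(alive,v0) | N2.N0=(alive,v0) N2.N1=(alive,v0) N2.N2=(alive,v0)
Op 3: gossip N1<->N2 -> N1.N0=(alive,v0) N1.N1=(suspect,v1) N1.N2=(alive,v0) | N2.N0=(alive,v0) N2.N1=(suspect,v1) N2.N2=(alive,v0)
Op 4: N0 marks N0=suspect -> (suspect,v1)
Op 5: gossip N2<->N1 -> N2.N0=(alive,v0) N2.N1=(suspect,v1) N2.N2=(alive,v0) | N1.N0=(alive,v0) N1.N1=(suspect,v1) N1.N2=(alive,v0)
Op 6: gossip N0<->N2 -> N0.N0=(suspect,v1) N0.N1=(suspect,v1) N0.N2=(alive,v0) | N2.N0=(suspect,v1) N2.N1=(suspect,v1) N2.N2=(alive,v0)

Answer: suspect 1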